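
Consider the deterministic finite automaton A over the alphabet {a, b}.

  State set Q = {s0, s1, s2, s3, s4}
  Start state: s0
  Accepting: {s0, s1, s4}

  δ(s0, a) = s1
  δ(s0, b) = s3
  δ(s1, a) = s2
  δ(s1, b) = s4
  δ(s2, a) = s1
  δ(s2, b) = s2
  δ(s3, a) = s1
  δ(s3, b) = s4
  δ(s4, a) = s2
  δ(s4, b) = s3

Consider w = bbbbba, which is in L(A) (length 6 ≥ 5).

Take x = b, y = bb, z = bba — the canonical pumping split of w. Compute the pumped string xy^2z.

bbbbbbba

xy^2z = b·bb·bb·bba = bbbbbbba.
Reading y = bb takes A from s3 back to s3, so after x·y·y the machine is still in s3, and z then leads to the accepting state s1. Hence bbbbbbba ∈ L(A).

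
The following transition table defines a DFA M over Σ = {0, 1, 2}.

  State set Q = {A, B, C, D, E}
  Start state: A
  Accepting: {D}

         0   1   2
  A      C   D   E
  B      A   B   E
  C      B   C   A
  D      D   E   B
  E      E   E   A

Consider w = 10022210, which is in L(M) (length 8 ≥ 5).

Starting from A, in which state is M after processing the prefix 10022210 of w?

D

State sequence: A -1-> D -0-> D -0-> D -2-> B -2-> E -2-> A -1-> D -0-> D

After reading 8 characters, M is in state D.
(This kind of state-tracing is the core of the pumping-lemma construction: with 5 states, pigeonhole forces a repeat within the first 5 steps.)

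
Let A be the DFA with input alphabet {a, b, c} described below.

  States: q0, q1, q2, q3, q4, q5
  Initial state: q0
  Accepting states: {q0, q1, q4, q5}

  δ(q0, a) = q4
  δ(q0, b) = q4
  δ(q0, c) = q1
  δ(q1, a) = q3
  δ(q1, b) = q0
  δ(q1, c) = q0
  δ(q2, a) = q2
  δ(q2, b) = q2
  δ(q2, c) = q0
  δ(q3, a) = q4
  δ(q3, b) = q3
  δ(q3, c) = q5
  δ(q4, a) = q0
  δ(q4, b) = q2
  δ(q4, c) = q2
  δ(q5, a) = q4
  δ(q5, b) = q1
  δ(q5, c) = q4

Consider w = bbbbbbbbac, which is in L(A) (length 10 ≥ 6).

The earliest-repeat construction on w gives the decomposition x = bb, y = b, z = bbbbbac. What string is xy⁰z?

xy⁰z = xz = bb·bbbbbac = bbbbbbbac.
Reading y = b takes A from q2 back to q2, so after x the machine is still in q2, and z then leads to the accepting state q0. Hence bbbbbbbac ∈ L(A).

bbbbbbbac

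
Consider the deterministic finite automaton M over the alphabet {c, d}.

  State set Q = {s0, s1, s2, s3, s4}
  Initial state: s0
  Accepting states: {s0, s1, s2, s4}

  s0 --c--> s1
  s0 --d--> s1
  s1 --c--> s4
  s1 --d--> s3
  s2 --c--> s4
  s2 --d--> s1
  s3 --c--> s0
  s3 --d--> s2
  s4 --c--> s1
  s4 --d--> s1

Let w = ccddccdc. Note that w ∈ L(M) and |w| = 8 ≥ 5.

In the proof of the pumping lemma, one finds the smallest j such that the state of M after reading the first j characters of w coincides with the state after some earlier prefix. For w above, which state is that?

State sequence: s0 -c-> s1 -c-> s4 -d-> s1 -d-> s3 -c-> s0 -c-> s1 -d-> s3 -c-> s0
First repeat at step 3: s1 was already visited.

The earliest repeat is at step j = 3: M is in s1, which it already visited at step i = 1.

s1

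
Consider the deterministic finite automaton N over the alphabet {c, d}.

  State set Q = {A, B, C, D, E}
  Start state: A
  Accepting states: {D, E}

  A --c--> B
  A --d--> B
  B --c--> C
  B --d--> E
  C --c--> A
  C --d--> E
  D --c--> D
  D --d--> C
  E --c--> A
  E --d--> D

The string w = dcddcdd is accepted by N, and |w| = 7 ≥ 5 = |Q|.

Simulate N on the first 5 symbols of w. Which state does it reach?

State sequence: A -d-> B -c-> C -d-> E -d-> D -c-> D

After reading 5 characters, N is in state D.
(This kind of state-tracing is the core of the pumping-lemma construction: with 5 states, pigeonhole forces a repeat within the first 5 steps.)

D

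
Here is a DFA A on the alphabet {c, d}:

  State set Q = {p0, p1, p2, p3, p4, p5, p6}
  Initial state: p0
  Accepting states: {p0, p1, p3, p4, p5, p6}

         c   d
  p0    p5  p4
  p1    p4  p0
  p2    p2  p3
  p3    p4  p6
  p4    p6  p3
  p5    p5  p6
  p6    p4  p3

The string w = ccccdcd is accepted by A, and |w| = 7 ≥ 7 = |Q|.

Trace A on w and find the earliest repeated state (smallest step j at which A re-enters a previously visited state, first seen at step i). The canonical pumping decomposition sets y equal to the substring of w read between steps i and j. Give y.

c

State sequence: p0 -c-> p5 -c-> p5 -c-> p5 -c-> p5 -d-> p6 -c-> p4 -d-> p3
First repeat at step 2: p5 was already visited.

So i = 1, j = 2, giving x = w[0:1] = c, y = w[1:2] = c, z = w[2:7] = ccdcd.
Check: |xy| = 2 ≤ 7 and |y| = 1 ≥ 1. Reading y takes A from p5 back to p5, so every xyⁱz is accepted.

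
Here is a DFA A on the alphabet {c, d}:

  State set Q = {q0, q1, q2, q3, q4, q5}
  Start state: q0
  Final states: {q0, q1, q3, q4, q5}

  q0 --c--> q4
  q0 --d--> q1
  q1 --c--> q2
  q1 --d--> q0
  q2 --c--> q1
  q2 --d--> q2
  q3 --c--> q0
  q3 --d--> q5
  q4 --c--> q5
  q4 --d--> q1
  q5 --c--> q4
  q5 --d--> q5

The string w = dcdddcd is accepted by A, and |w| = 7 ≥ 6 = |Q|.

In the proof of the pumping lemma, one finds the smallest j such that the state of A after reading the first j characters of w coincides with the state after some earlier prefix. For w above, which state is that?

State sequence: q0 -d-> q1 -c-> q2 -d-> q2 -d-> q2 -d-> q2 -c-> q1 -d-> q0
First repeat at step 3: q2 was already visited.

The earliest repeat is at step j = 3: A is in q2, which it already visited at step i = 2.
With |Q| = 6, pigeonhole forces a state repeat no later than step 6; the substring read between the first and second visits to that state can be pumped.

q2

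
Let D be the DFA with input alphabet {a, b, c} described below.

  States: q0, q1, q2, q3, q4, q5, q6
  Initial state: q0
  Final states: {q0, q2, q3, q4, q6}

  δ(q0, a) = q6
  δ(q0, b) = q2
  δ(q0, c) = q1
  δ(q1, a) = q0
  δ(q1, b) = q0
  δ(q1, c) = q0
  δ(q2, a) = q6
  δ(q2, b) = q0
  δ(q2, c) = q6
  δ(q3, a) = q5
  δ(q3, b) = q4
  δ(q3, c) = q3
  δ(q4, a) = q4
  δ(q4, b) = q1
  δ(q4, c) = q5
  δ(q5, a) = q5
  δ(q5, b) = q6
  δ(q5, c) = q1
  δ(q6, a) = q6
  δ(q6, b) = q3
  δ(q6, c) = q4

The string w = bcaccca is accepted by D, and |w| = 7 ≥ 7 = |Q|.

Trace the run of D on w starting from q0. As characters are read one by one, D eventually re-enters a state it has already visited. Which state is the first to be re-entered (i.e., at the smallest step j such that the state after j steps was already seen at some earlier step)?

State sequence: q0 -b-> q2 -c-> q6 -a-> q6 -c-> q4 -c-> q5 -c-> q1 -a-> q0
First repeat at step 3: q6 was already visited.

The earliest repeat is at step j = 3: D is in q6, which it already visited at step i = 2.

q6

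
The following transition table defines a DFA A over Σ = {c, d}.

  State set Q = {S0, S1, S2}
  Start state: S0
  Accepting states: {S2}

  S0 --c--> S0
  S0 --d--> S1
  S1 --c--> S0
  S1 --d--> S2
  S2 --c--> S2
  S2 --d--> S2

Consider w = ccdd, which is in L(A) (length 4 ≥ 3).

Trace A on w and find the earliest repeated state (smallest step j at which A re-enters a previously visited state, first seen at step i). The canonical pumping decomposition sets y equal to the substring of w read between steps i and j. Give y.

State sequence: S0 -c-> S0 -c-> S0 -d-> S1 -d-> S2
First repeat at step 1: S0 was already visited.

So i = 0, j = 1, giving x = w[0:0] = ε, y = w[0:1] = c, z = w[1:4] = cdd.
Check: |xy| = 1 ≤ 3 and |y| = 1 ≥ 1. Reading y takes A from S0 back to S0, so every xyⁱz is accepted.

c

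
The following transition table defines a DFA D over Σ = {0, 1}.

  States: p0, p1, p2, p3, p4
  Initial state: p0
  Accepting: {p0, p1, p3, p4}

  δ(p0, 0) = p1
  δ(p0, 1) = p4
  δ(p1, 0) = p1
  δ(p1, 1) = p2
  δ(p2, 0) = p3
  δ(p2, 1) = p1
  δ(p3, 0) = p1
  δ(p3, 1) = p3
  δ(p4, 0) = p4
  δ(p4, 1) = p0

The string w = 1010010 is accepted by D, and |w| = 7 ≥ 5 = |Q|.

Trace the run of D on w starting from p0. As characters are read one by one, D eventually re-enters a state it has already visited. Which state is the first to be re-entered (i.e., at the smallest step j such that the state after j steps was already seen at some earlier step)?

p4

State sequence: p0 -1-> p4 -0-> p4 -1-> p0 -0-> p1 -0-> p1 -1-> p2 -0-> p3
First repeat at step 2: p4 was already visited.

The earliest repeat is at step j = 2: D is in p4, which it already visited at step i = 1.
With |Q| = 5, pigeonhole forces a state repeat no later than step 5; the substring read between the first and second visits to that state can be pumped.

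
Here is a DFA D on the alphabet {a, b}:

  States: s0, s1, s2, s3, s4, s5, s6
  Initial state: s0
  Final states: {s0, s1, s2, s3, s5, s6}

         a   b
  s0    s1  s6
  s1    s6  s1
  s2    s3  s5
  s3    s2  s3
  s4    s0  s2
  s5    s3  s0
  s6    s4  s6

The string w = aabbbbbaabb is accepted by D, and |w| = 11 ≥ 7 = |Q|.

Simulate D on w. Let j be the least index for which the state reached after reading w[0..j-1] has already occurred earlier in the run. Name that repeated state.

s6

State sequence: s0 -a-> s1 -a-> s6 -b-> s6 -b-> s6 -b-> s6 -b-> s6 -b-> s6 -a-> s4 -a-> s0 -b-> s6 -b-> s6
First repeat at step 3: s6 was already visited.

The earliest repeat is at step j = 3: D is in s6, which it already visited at step i = 2.
Since D has 7 states, any run of length ≥ 7 visits 7+1 states, so by pigeonhole some state repeats within the first 7 steps — that repeat gives the pumpable loop.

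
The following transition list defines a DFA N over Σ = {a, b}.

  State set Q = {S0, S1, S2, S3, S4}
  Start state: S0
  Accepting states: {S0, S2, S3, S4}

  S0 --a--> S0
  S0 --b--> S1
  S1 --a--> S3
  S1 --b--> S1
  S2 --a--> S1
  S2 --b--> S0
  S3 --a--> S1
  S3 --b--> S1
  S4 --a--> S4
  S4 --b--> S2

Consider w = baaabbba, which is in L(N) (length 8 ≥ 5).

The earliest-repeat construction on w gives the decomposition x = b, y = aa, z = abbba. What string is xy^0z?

babbba

xy⁰z = xz = b·abbba = babbba.
Reading y = aa takes N from S1 back to S1, so after x the machine is still in S1, and z then leads to the accepting state S3. Hence babbba ∈ L(N).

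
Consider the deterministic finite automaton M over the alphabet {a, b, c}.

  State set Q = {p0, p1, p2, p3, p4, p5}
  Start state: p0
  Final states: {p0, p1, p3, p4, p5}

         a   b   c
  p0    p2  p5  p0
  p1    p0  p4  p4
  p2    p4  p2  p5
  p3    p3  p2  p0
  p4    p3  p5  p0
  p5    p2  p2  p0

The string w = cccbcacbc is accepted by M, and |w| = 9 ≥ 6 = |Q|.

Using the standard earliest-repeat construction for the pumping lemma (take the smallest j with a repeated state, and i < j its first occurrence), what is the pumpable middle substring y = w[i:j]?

Run of M on w = c c c b c a c b c:
  step 0: p0  (start)
  step 1: p0  (read c: p0→p0)   ← first repeat (p0 seen earlier)
  step 2: p0  (read c: p0→p0)
  step 3: p0  (read c: p0→p0)
  step 4: p5  (read b: p0→p5)
  step 5: p0  (read c: p5→p0)
  step 6: p2  (read a: p0→p2)
  step 7: p5  (read c: p2→p5)
  step 8: p2  (read b: p5→p2)
  step 9: p5  (read c: p2→p5)

So i = 0, j = 1, giving x = w[0:0] = ε, y = w[0:1] = c, z = w[1:9] = ccbcacbc.
Check: |xy| = 1 ≤ 6 and |y| = 1 ≥ 1. Reading y takes M from p0 back to p0, so every xyⁱz is accepted.
With |Q| = 6, pigeonhole forces a state repeat no later than step 6; the substring read between the first and second visits to that state can be pumped.

c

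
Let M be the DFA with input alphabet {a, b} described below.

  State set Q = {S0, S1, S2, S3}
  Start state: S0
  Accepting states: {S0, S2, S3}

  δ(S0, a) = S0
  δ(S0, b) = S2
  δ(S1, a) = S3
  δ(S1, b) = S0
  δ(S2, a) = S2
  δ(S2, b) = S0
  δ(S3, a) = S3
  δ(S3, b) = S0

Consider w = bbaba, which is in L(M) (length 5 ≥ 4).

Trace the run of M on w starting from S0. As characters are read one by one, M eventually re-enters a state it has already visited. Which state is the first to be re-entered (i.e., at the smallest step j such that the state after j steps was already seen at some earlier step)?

S0

State sequence: S0 -b-> S2 -b-> S0 -a-> S0 -b-> S2 -a-> S2
First repeat at step 2: S0 was already visited.

The earliest repeat is at step j = 2: M is in S0, which it already visited at step i = 0.
Since M has 4 states, any run of length ≥ 4 visits 4+1 states, so by pigeonhole some state repeats within the first 4 steps — that repeat gives the pumpable loop.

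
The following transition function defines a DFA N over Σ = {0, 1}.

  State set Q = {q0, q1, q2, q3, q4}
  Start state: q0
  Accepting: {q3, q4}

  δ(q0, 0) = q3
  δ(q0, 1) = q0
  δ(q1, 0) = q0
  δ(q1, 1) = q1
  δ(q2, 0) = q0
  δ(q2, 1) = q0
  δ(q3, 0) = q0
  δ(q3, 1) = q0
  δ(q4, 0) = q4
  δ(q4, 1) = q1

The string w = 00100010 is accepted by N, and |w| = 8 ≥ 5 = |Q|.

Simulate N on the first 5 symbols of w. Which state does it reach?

Run of N on the first 5 characters of w = 0 0 1 0 0:
  step 0: q0  (start)
  step 1: q3  (read 0: q0→q3)
  step 2: q0  (read 0: q3→q0)
  step 3: q0  (read 1: q0→q0)
  step 4: q3  (read 0: q0→q3)
  step 5: q0  (read 0: q3→q0)

After reading 5 characters, N is in state q0.

q0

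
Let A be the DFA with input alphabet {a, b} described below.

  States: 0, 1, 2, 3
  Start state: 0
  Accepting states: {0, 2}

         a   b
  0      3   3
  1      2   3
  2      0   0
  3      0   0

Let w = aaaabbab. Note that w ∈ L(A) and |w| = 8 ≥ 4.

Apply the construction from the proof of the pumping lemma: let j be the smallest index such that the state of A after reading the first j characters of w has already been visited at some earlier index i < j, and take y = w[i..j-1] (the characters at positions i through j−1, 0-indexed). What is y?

Run of A on w = a a a a b b a b:
  step 0: 0  (start)
  step 1: 3  (read a: 0→3)
  step 2: 0  (read a: 3→0)   ← first repeat (0 seen earlier)
  step 3: 3  (read a: 0→3)
  step 4: 0  (read a: 3→0)
  step 5: 3  (read b: 0→3)
  step 6: 0  (read b: 3→0)
  step 7: 3  (read a: 0→3)
  step 8: 0  (read b: 3→0)

So i = 0, j = 2, giving x = w[0:0] = ε, y = w[0:2] = aa, z = w[2:8] = aabbab.
Check: |xy| = 2 ≤ 4 and |y| = 2 ≥ 1. Reading y takes A from 0 back to 0, so every xyⁱz is accepted.
With |Q| = 4, pigeonhole forces a state repeat no later than step 4; the substring read between the first and second visits to that state can be pumped.

aa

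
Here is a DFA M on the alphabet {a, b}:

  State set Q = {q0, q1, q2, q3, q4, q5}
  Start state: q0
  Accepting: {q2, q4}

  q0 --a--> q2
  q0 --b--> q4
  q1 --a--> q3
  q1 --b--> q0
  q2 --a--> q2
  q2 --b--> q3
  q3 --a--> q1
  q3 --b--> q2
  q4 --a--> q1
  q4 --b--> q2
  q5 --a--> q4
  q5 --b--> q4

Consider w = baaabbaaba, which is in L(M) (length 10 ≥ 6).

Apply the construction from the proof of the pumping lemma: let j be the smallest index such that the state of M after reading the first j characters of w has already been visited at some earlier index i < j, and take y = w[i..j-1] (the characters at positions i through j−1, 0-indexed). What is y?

aa

Run of M on w = b a a a b b a a b a:
  step 0: q0  (start)
  step 1: q4  (read b: q0→q4)
  step 2: q1  (read a: q4→q1)
  step 3: q3  (read a: q1→q3)
  step 4: q1  (read a: q3→q1)   ← first repeat (q1 seen earlier)
  step 5: q0  (read b: q1→q0)
  step 6: q4  (read b: q0→q4)
  step 7: q1  (read a: q4→q1)
  step 8: q3  (read a: q1→q3)
  step 9: q2  (read b: q3→q2)
  step 10: q2  (read a: q2→q2)

So i = 2, j = 4, giving x = w[0:2] = ba, y = w[2:4] = aa, z = w[4:10] = bbaaba.
Check: |xy| = 4 ≤ 6 and |y| = 2 ≥ 1. Reading y takes M from q1 back to q1, so every xyⁱz is accepted.
The DFA has 6 states, so the proof of the pumping lemma guarantees a repeated state among the first 6+1 visited; the segment between the two visits is the pumpable y.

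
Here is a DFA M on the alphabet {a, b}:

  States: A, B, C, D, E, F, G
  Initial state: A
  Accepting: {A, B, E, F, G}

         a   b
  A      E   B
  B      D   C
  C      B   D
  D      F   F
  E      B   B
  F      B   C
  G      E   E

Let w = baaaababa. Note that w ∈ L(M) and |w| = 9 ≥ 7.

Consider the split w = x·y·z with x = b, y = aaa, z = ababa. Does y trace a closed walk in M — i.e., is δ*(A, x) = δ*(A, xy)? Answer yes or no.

State sequence: A -b-> B -a-> D -a-> F -a-> B

After x (step 1): B. After xy (step 4): B.
They match, so y = aaa drives M around a cycle from B back to itself; pumping y any number of times keeps M in B before reading z, and xyⁱz ∈ L(M) for every i ≥ 0.

yes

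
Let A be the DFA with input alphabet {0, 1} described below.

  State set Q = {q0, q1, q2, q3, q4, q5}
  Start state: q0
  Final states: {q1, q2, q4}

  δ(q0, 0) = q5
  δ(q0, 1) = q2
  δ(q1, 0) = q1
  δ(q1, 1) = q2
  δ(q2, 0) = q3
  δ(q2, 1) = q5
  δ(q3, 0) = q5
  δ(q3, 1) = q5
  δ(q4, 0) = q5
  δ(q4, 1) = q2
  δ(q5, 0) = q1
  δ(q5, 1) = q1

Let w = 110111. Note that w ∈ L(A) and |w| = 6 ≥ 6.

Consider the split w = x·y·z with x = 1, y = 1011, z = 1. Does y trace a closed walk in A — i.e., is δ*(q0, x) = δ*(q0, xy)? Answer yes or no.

no

State sequence: q0 -1-> q2 -1-> q5 -0-> q1 -1-> q2 -1-> q5

After x (step 1): q2. After xy (step 5): q5.
They differ (q2 ≠ q5), so y is not a cycle from the state after x; this split is not the one the pumping-lemma construction produces, and pumping y need not keep the string in L(A).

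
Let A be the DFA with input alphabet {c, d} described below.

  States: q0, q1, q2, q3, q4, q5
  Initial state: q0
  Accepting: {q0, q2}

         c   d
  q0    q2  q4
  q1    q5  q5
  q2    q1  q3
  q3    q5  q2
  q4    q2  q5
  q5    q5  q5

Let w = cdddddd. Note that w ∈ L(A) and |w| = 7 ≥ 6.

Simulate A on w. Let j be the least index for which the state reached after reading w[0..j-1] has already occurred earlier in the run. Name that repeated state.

State sequence: q0 -c-> q2 -d-> q3 -d-> q2 -d-> q3 -d-> q2 -d-> q3 -d-> q2
First repeat at step 3: q2 was already visited.

The earliest repeat is at step j = 3: A is in q2, which it already visited at step i = 1.

q2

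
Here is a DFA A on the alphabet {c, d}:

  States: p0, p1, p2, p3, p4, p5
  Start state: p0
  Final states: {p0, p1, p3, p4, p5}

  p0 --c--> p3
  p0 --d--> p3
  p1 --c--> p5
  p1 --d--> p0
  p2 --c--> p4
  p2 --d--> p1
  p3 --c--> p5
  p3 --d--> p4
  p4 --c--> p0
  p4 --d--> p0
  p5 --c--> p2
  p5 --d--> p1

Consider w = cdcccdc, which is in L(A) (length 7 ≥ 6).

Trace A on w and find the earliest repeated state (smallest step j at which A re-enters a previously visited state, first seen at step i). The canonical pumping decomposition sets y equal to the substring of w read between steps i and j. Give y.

cdc

State sequence: p0 -c-> p3 -d-> p4 -c-> p0 -c-> p3 -c-> p5 -d-> p1 -c-> p5
First repeat at step 3: p0 was already visited.

So i = 0, j = 3, giving x = w[0:0] = ε, y = w[0:3] = cdc, z = w[3:7] = ccdc.
Check: |xy| = 3 ≤ 6 and |y| = 3 ≥ 1. Reading y takes A from p0 back to p0, so every xyⁱz is accepted.
Pumping length from the standard proof: p = 6 (the number of states). The repeated state found above gives |xy| = j ≤ 6 and |y| = j − i ≥ 1.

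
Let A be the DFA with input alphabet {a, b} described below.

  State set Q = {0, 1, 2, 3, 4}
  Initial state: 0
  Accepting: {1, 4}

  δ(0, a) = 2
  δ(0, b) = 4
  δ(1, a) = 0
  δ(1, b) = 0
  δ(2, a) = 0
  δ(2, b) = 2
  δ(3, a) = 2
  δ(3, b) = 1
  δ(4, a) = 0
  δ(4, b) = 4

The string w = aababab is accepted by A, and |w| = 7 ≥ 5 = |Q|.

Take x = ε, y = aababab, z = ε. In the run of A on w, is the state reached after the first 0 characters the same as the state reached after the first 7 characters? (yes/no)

no

Run of A on the first 7 characters of w = a a b a b a b:
  step 0: 0  (start)
  step 1: 2  (read a: 0→2)
  step 2: 0  (read a: 2→0)
  step 3: 4  (read b: 0→4)
  step 4: 0  (read a: 4→0)
  step 5: 4  (read b: 0→4)
  step 6: 0  (read a: 4→0)
  step 7: 4  (read b: 0→4)

After x (step 0): 0. After xy (step 7): 4.
They differ (0 ≠ 4), so y is not a cycle from the state after x; this split is not the one the pumping-lemma construction produces, and pumping y need not keep the string in L(A).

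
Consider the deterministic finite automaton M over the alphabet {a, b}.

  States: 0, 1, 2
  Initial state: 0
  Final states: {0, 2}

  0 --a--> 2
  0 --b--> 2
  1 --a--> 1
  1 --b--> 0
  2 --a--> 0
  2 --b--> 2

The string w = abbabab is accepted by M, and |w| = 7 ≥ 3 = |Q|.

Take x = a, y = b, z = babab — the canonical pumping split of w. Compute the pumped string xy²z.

abbbabab

xy^2z = a·b·b·babab = abbbabab.
Reading y = b takes M from 2 back to 2, so after x·y·y the machine is still in 2, and z then leads to the accepting state 2. Hence abbbabab ∈ L(M).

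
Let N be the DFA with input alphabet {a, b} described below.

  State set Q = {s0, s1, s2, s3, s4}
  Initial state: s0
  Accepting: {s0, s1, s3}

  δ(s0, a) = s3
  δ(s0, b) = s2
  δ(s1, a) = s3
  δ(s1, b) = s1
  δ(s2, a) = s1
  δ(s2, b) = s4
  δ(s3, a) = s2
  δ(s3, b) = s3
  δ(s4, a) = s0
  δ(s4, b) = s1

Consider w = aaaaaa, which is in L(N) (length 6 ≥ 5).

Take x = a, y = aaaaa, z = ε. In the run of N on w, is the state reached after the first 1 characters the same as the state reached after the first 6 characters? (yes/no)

State sequence: s0 -a-> s3 -a-> s2 -a-> s1 -a-> s3 -a-> s2 -a-> s1

After x (step 1): s3. After xy (step 6): s1.
They differ (s3 ≠ s1), so y is not a cycle from the state after x; this split is not the one the pumping-lemma construction produces, and pumping y need not keep the string in L(N).

no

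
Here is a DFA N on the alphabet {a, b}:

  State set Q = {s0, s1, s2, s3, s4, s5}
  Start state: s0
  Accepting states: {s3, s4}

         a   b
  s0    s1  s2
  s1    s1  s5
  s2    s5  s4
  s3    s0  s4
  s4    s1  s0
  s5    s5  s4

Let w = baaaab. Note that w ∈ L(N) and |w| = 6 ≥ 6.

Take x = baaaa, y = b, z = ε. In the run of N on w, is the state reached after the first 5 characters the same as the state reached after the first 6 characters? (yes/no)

no

Run of N on the first 6 characters of w = b a a a a b:
  step 0: s0  (start)
  step 1: s2  (read b: s0→s2)
  step 2: s5  (read a: s2→s5)
  step 3: s5  (read a: s5→s5)
  step 4: s5  (read a: s5→s5)
  step 5: s5  (read a: s5→s5)
  step 6: s4  (read b: s5→s4)

After x (step 5): s5. After xy (step 6): s4.
They differ (s5 ≠ s4), so y is not a cycle from the state after x; this split is not the one the pumping-lemma construction produces, and pumping y need not keep the string in L(N).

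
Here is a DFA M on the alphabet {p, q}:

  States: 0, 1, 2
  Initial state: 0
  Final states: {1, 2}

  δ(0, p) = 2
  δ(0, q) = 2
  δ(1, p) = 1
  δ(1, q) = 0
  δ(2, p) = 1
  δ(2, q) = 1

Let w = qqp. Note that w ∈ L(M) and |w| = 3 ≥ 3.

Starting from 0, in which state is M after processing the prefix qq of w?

State sequence: 0 -q-> 2 -q-> 1

After reading 2 characters, M is in state 1.
(This kind of state-tracing is the core of the pumping-lemma construction: with 3 states, pigeonhole forces a repeat within the first 3 steps.)

1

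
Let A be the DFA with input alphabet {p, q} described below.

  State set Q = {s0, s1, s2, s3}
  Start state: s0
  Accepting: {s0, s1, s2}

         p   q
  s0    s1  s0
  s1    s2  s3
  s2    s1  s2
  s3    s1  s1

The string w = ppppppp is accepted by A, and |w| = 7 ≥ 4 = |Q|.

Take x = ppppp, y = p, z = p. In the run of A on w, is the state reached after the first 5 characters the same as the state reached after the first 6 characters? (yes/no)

Run of A on the first 6 characters of w = p p p p p p:
  step 0: s0  (start)
  step 1: s1  (read p: s0→s1)
  step 2: s2  (read p: s1→s2)
  step 3: s1  (read p: s2→s1)
  step 4: s2  (read p: s1→s2)
  step 5: s1  (read p: s2→s1)
  step 6: s2  (read p: s1→s2)

After x (step 5): s1. After xy (step 6): s2.
They differ (s1 ≠ s2), so y is not a cycle from the state after x; this split is not the one the pumping-lemma construction produces, and pumping y need not keep the string in L(A).

no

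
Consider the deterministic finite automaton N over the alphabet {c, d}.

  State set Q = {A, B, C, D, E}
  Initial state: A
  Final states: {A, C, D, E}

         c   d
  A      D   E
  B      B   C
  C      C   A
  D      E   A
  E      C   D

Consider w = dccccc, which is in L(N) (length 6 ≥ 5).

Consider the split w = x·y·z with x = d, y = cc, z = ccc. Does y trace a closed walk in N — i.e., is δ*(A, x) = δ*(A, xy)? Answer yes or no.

no

State sequence: A -d-> E -c-> C -c-> C

After x (step 1): E. After xy (step 3): C.
They differ (E ≠ C), so y is not a cycle from the state after x; this split is not the one the pumping-lemma construction produces, and pumping y need not keep the string in L(N).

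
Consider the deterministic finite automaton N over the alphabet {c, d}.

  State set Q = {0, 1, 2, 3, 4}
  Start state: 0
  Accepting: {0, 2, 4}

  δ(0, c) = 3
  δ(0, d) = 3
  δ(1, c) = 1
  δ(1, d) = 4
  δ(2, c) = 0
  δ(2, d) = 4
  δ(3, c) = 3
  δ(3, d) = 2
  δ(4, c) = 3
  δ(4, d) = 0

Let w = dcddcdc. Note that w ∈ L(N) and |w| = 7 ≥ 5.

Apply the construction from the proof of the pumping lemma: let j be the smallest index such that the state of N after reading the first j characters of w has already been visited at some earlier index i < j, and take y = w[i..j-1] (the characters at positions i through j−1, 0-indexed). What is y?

c

Run of N on w = d c d d c d c:
  step 0: 0  (start)
  step 1: 3  (read d: 0→3)
  step 2: 3  (read c: 3→3)   ← first repeat (3 seen earlier)
  step 3: 2  (read d: 3→2)
  step 4: 4  (read d: 2→4)
  step 5: 3  (read c: 4→3)
  step 6: 2  (read d: 3→2)
  step 7: 0  (read c: 2→0)

So i = 1, j = 2, giving x = w[0:1] = d, y = w[1:2] = c, z = w[2:7] = ddcdc.
Check: |xy| = 2 ≤ 5 and |y| = 1 ≥ 1. Reading y takes N from 3 back to 3, so every xyⁱz is accepted.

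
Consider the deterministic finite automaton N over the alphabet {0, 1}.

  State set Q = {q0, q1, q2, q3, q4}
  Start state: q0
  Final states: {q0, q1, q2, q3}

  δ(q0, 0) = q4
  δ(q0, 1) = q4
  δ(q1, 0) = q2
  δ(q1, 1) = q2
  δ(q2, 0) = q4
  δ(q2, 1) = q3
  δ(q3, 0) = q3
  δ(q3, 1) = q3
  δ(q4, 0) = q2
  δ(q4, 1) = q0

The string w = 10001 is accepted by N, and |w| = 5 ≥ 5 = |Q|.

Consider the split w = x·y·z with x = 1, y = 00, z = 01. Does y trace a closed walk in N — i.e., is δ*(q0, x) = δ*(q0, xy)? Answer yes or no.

State sequence: q0 -1-> q4 -0-> q2 -0-> q4

After x (step 1): q4. After xy (step 3): q4.
They match, so y = 00 drives N around a cycle from q4 back to itself; pumping y any number of times keeps N in q4 before reading z, and xyⁱz ∈ L(N) for every i ≥ 0.

yes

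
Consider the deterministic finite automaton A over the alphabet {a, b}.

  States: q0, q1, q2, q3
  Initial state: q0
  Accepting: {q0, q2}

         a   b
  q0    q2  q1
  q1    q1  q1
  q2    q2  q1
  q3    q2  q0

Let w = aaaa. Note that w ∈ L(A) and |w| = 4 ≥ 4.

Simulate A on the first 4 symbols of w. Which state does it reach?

Run of A on the first 4 characters of w = a a a a:
  step 0: q0  (start)
  step 1: q2  (read a: q0→q2)
  step 2: q2  (read a: q2→q2)
  step 3: q2  (read a: q2→q2)
  step 4: q2  (read a: q2→q2)

After reading 4 characters, A is in state q2.

q2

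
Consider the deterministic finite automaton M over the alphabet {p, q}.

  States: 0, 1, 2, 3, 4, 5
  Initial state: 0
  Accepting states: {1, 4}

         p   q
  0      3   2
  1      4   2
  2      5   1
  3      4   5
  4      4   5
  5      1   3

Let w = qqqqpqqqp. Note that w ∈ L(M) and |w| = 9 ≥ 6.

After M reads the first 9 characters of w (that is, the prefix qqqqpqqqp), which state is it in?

Run of M on the first 9 characters of w = q q q q p q q q p:
  step 0: 0  (start)
  step 1: 2  (read q: 0→2)
  step 2: 1  (read q: 2→1)
  step 3: 2  (read q: 1→2)
  step 4: 1  (read q: 2→1)
  step 5: 4  (read p: 1→4)
  step 6: 5  (read q: 4→5)
  step 7: 3  (read q: 5→3)
  step 8: 5  (read q: 3→5)
  step 9: 1  (read p: 5→1)

After reading 9 characters, M is in state 1.

1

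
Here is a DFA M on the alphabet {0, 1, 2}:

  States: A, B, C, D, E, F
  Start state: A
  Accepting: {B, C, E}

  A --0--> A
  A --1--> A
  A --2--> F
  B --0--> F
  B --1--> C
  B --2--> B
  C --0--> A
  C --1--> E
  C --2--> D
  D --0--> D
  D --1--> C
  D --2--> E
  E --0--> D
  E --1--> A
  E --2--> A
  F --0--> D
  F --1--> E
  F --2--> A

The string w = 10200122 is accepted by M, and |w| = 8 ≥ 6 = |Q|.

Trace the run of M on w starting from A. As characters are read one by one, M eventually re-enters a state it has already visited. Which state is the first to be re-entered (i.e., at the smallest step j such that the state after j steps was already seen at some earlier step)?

A

Run of M on w = 1 0 2 0 0 1 2 2:
  step 0: A  (start)
  step 1: A  (read 1: A→A)   ← first repeat (A seen earlier)
  step 2: A  (read 0: A→A)
  step 3: F  (read 2: A→F)
  step 4: D  (read 0: F→D)
  step 5: D  (read 0: D→D)
  step 6: C  (read 1: D→C)
  step 7: D  (read 2: C→D)
  step 8: E  (read 2: D→E)

The earliest repeat is at step j = 1: M is in A, which it already visited at step i = 0.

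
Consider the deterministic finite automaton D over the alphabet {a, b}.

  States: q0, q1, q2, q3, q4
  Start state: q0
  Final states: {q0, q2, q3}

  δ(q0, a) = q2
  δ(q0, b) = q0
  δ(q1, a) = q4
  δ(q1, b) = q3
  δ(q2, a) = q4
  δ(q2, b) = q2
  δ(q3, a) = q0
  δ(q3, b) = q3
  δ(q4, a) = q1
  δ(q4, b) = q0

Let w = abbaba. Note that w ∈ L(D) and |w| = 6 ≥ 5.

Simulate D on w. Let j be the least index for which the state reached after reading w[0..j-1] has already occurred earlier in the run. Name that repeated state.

q2

State sequence: q0 -a-> q2 -b-> q2 -b-> q2 -a-> q4 -b-> q0 -a-> q2
First repeat at step 2: q2 was already visited.

The earliest repeat is at step j = 2: D is in q2, which it already visited at step i = 1.
Since D has 5 states, any run of length ≥ 5 visits 5+1 states, so by pigeonhole some state repeats within the first 5 steps — that repeat gives the pumpable loop.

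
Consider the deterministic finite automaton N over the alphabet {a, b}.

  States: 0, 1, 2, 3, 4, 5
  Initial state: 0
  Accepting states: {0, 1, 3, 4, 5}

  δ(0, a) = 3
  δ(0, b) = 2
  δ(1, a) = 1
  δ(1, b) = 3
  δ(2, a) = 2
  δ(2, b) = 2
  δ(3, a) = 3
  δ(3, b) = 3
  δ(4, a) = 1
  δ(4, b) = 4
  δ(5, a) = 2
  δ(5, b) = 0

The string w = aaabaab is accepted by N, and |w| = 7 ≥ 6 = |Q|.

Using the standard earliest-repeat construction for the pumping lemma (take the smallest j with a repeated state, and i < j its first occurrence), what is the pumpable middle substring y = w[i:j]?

a

State sequence: 0 -a-> 3 -a-> 3 -a-> 3 -b-> 3 -a-> 3 -a-> 3 -b-> 3
First repeat at step 2: 3 was already visited.

So i = 1, j = 2, giving x = w[0:1] = a, y = w[1:2] = a, z = w[2:7] = abaab.
Check: |xy| = 2 ≤ 6 and |y| = 1 ≥ 1. Reading y takes N from 3 back to 3, so every xyⁱz is accepted.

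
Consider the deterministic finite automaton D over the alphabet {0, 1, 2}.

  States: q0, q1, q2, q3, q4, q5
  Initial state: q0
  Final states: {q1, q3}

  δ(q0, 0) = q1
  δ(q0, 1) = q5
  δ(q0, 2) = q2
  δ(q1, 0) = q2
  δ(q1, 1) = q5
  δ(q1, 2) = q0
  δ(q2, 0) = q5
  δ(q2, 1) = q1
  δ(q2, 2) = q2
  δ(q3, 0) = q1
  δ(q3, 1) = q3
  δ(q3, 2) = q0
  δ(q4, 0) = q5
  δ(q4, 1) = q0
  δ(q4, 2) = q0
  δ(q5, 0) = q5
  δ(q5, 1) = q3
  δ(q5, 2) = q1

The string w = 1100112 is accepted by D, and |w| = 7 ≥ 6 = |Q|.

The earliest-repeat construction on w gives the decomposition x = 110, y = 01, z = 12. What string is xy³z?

xy^3z = 110·01·01·01·12 = 11001010112.
Reading y = 01 takes D from q1 back to q1, so after x·y·y·y the machine is still in q1, and z then leads to the accepting state q1. Hence 11001010112 ∈ L(D).

11001010112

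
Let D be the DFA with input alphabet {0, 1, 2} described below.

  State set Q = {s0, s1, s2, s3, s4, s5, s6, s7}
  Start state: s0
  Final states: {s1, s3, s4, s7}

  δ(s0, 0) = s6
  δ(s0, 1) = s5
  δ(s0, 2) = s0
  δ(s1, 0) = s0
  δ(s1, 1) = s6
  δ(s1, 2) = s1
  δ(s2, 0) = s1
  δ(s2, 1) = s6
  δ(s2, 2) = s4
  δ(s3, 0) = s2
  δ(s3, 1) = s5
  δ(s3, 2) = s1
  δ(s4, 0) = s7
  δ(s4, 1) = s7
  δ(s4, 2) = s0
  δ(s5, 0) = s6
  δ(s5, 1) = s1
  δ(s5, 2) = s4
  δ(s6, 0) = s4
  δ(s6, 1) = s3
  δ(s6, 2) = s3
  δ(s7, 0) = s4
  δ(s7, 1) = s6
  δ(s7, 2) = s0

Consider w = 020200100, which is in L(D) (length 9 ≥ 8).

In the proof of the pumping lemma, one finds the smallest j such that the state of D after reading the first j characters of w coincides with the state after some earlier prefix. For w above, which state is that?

s4

State sequence: s0 -0-> s6 -2-> s3 -0-> s2 -2-> s4 -0-> s7 -0-> s4 -1-> s7 -0-> s4 -0-> s7
First repeat at step 6: s4 was already visited.

The earliest repeat is at step j = 6: D is in s4, which it already visited at step i = 4.
With |Q| = 8, pigeonhole forces a state repeat no later than step 8; the substring read between the first and second visits to that state can be pumped.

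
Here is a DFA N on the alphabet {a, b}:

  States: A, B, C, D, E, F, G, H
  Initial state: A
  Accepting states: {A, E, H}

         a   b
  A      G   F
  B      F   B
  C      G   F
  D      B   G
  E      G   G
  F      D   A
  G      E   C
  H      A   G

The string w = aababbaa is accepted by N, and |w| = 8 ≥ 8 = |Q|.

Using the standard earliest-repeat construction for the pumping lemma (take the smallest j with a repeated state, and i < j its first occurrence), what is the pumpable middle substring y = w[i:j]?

ab

Run of N on w = a a b a b b a a:
  step 0: A  (start)
  step 1: G  (read a: A→G)
  step 2: E  (read a: G→E)
  step 3: G  (read b: E→G)   ← first repeat (G seen earlier)
  step 4: E  (read a: G→E)
  step 5: G  (read b: E→G)
  step 6: C  (read b: G→C)
  step 7: G  (read a: C→G)
  step 8: E  (read a: G→E)

So i = 1, j = 3, giving x = w[0:1] = a, y = w[1:3] = ab, z = w[3:8] = abbaa.
Check: |xy| = 3 ≤ 8 and |y| = 2 ≥ 1. Reading y takes N from G back to G, so every xyⁱz is accepted.
With |Q| = 8, pigeonhole forces a state repeat no later than step 8; the substring read between the first and second visits to that state can be pumped.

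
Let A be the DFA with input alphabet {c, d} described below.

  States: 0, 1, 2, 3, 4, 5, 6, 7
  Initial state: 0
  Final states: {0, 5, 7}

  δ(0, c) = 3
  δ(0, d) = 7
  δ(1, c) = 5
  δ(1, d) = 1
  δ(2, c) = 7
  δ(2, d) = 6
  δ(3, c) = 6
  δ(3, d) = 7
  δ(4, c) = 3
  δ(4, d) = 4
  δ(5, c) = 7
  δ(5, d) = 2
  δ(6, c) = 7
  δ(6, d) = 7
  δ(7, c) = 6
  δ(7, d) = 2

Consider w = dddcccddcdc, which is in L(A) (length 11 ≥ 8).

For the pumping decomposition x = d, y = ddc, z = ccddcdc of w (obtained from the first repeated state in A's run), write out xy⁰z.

dccddcdc

xy⁰z = xz = d·ccddcdc = dccddcdc.
Reading y = ddc takes A from 7 back to 7, so after x the machine is still in 7, and z then leads to the accepting state 7. Hence dccddcdc ∈ L(A).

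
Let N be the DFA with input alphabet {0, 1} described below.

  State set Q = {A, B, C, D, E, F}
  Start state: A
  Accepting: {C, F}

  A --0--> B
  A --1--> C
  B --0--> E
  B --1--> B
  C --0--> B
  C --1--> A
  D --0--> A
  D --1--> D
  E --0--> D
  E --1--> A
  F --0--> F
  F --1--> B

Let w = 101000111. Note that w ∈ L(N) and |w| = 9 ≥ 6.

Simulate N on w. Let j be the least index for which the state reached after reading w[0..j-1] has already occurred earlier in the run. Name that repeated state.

B

Run of N on w = 1 0 1 0 0 0 1 1 1:
  step 0: A  (start)
  step 1: C  (read 1: A→C)
  step 2: B  (read 0: C→B)
  step 3: B  (read 1: B→B)   ← first repeat (B seen earlier)
  step 4: E  (read 0: B→E)
  step 5: D  (read 0: E→D)
  step 6: A  (read 0: D→A)
  step 7: C  (read 1: A→C)
  step 8: A  (read 1: C→A)
  step 9: C  (read 1: A→C)

The earliest repeat is at step j = 3: N is in B, which it already visited at step i = 2.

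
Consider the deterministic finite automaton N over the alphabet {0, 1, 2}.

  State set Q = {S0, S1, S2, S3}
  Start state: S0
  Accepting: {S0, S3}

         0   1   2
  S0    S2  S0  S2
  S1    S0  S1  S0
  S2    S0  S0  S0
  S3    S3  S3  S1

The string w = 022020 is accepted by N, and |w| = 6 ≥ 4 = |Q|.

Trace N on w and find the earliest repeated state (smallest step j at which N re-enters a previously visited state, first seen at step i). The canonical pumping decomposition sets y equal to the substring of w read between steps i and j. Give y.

Run of N on w = 0 2 2 0 2 0:
  step 0: S0  (start)
  step 1: S2  (read 0: S0→S2)
  step 2: S0  (read 2: S2→S0)   ← first repeat (S0 seen earlier)
  step 3: S2  (read 2: S0→S2)
  step 4: S0  (read 0: S2→S0)
  step 5: S2  (read 2: S0→S2)
  step 6: S0  (read 0: S2→S0)

So i = 0, j = 2, giving x = w[0:0] = ε, y = w[0:2] = 02, z = w[2:6] = 2020.
Check: |xy| = 2 ≤ 4 and |y| = 2 ≥ 1. Reading y takes N from S0 back to S0, so every xyⁱz is accepted.
Since N has 4 states, any run of length ≥ 4 visits 4+1 states, so by pigeonhole some state repeats within the first 4 steps — that repeat gives the pumpable loop.

02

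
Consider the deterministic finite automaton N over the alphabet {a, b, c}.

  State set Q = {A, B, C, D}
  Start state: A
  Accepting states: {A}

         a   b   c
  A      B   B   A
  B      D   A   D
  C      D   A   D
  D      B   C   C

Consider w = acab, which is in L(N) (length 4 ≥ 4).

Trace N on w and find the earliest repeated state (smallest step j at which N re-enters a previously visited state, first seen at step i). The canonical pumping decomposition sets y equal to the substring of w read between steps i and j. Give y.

State sequence: A -a-> B -c-> D -a-> B -b-> A
First repeat at step 3: B was already visited.

So i = 1, j = 3, giving x = w[0:1] = a, y = w[1:3] = ca, z = w[3:4] = b.
Check: |xy| = 3 ≤ 4 and |y| = 2 ≥ 1. Reading y takes N from B back to B, so every xyⁱz is accepted.

ca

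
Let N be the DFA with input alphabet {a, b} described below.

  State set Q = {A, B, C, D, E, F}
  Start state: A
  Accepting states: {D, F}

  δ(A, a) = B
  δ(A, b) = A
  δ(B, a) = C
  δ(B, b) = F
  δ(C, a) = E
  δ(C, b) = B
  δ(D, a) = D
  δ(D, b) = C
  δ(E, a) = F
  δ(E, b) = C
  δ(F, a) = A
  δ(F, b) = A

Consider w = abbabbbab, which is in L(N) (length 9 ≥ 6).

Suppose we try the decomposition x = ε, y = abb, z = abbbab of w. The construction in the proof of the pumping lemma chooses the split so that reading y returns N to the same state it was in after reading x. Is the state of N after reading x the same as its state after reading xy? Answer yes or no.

yes

Run of N on the first 3 characters of w = a b b:
  step 0: A  (start)
  step 1: B  (read a: A→B)
  step 2: F  (read b: B→F)
  step 3: A  (read b: F→A)

After x (step 0): A. After xy (step 3): A.
They match, so y = abb drives N around a cycle from A back to itself; pumping y any number of times keeps N in A before reading z, and xyⁱz ∈ L(N) for every i ≥ 0.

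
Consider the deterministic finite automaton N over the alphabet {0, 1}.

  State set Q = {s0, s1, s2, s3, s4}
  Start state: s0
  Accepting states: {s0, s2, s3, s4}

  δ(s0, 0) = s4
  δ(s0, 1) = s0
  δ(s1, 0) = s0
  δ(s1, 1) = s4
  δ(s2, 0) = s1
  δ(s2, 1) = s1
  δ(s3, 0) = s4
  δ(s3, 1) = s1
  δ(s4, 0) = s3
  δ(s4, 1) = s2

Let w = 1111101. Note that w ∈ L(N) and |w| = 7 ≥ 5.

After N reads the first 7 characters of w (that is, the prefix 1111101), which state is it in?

s2

State sequence: s0 -1-> s0 -1-> s0 -1-> s0 -1-> s0 -1-> s0 -0-> s4 -1-> s2

After reading 7 characters, N is in state s2.
(This kind of state-tracing is the core of the pumping-lemma construction: with 5 states, pigeonhole forces a repeat within the first 5 steps.)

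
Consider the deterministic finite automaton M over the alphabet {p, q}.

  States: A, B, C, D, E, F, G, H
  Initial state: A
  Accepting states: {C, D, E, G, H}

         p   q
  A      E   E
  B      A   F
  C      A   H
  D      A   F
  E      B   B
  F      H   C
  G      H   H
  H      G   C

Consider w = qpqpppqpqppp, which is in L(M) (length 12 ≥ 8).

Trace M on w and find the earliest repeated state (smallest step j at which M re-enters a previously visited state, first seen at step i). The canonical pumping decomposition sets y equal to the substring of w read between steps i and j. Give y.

pp

State sequence: A -q-> E -p-> B -q-> F -p-> H -p-> G -p-> H -q-> C -p-> A -q-> E -p-> B -p-> A -p-> E
First repeat at step 6: H was already visited.

So i = 4, j = 6, giving x = w[0:4] = qpqp, y = w[4:6] = pp, z = w[6:12] = qpqppp.
Check: |xy| = 6 ≤ 8 and |y| = 2 ≥ 1. Reading y takes M from H back to H, so every xyⁱz is accepted.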